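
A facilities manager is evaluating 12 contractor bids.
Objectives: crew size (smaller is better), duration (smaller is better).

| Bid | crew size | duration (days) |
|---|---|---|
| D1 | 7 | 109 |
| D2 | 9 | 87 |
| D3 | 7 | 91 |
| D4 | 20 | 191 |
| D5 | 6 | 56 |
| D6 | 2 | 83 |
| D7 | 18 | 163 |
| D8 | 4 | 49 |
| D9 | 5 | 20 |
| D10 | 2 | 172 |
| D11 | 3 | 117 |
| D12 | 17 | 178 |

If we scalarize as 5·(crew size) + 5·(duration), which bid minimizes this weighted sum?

D9

D1: 5·7 + 5·109 = 580
D2: 5·9 + 5·87 = 480
D3: 5·7 + 5·91 = 490
D4: 5·20 + 5·191 = 1055
D5: 5·6 + 5·56 = 310
D6: 5·2 + 5·83 = 425
D7: 5·18 + 5·163 = 905
D8: 5·4 + 5·49 = 265
D9: 5·5 + 5·20 = 125
D10: 5·2 + 5·172 = 870
D11: 5·3 + 5·117 = 600
D12: 5·17 + 5·178 = 975
Lowest: D9 at 125.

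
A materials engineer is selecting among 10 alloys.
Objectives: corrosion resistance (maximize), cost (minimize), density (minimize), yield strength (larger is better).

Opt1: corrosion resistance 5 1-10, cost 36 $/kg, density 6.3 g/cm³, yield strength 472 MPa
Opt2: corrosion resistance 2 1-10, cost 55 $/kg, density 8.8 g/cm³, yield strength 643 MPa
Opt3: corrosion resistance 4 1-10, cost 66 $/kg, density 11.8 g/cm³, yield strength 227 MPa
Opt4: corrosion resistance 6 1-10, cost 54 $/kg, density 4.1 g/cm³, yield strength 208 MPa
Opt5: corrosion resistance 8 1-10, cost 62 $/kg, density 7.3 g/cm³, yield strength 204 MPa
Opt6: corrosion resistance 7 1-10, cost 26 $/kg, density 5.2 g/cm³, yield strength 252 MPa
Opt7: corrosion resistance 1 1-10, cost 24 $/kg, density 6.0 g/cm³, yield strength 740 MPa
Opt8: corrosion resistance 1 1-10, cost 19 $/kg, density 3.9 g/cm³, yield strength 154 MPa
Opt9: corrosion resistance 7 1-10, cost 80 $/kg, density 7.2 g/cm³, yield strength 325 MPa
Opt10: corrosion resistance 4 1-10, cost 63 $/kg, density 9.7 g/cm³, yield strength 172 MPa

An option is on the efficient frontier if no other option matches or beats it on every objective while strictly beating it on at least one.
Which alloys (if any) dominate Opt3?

Opt1, Opt6

Opt1: corrosion resistance 5≥4, cost 36≤66, density 6.3≤11.8, yield strength 472≥227 — dominates Opt3.
Opt6: corrosion resistance 7≥4, cost 26≤66, density 5.2≤11.8, yield strength 252≥227 — dominates Opt3.
Others (Opt2, Opt4, Opt5, Opt7, Opt8, Opt9, Opt10) are each worse than Opt3 on at least one objective.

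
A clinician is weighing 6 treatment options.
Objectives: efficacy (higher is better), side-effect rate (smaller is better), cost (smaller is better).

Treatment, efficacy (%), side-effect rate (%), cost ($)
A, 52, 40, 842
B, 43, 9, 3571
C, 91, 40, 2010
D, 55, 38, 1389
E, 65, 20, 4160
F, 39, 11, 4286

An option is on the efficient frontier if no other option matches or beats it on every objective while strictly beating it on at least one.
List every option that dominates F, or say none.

B: efficacy 43≥39, side-effect rate 9≤11, cost 3571≤4286 — dominates F.
Others (A, C, D, E) are each worse than F on at least one objective.

B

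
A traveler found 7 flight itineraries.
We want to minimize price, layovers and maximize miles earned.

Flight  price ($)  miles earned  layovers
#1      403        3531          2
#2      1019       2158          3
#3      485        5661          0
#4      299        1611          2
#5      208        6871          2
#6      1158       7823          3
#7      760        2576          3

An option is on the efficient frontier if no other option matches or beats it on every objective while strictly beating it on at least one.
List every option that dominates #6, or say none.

#1: worse on miles earned (3531 vs 7823).
#2: worse on miles earned (2158 vs 7823).
#3: worse on miles earned (5661 vs 7823).
#4: worse on miles earned (1611 vs 7823).
#5: worse on miles earned (6871 vs 7823).
#7: worse on miles earned (2576 vs 7823).
No option dominates #6.

none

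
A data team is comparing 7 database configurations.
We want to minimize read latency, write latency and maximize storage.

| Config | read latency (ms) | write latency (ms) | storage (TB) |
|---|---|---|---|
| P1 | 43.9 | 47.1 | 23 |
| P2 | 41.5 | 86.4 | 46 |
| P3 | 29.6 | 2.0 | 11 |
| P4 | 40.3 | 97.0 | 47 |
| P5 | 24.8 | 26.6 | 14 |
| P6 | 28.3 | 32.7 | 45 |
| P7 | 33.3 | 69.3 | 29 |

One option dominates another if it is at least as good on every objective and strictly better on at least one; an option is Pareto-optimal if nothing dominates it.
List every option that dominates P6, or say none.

P1: worse on read latency (43.9 vs 28.3).
P2: worse on read latency (41.5 vs 28.3).
P3: worse on read latency (29.6 vs 28.3).
P4: worse on read latency (40.3 vs 28.3).
P5: worse on storage (14 vs 45).
P7: worse on read latency (33.3 vs 28.3).
No option dominates P6.

none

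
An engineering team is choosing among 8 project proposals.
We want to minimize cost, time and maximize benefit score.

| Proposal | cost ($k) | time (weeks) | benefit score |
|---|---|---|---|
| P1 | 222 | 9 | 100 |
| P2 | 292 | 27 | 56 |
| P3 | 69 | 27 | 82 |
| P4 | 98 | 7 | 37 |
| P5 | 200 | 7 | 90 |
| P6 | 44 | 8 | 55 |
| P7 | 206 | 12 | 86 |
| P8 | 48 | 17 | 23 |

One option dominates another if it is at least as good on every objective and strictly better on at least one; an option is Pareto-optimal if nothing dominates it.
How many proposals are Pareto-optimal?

5

P1: not dominated (best benefit score).
P2: dominated by P1 (cost 222≤292, time 9≤27, benefit score 100≥56).
P3: not dominated.
P4: not dominated.
P5: not dominated.
P6: not dominated (best cost).
P7: dominated by P5 (cost 200≤206, time 7≤12, benefit score 90≥86).
P8: dominated by P6 (cost 44≤48, time 8≤17, benefit score 55≥23).
Pareto-optimal: P1, P3, P4, P5, P6 → 5.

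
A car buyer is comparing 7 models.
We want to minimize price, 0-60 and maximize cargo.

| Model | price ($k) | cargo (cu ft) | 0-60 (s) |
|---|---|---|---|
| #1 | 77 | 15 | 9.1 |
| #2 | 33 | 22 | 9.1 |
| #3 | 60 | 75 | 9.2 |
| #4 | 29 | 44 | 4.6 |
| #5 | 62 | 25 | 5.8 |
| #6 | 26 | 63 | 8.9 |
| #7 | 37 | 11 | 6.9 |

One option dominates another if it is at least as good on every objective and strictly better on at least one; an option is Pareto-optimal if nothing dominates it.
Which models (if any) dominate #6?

none

#1: worse on price (77 vs 26).
#2: worse on price (33 vs 26).
#3: worse on price (60 vs 26).
#4: worse on price (29 vs 26).
#5: worse on price (62 vs 26).
#7: worse on price (37 vs 26).
No option dominates #6.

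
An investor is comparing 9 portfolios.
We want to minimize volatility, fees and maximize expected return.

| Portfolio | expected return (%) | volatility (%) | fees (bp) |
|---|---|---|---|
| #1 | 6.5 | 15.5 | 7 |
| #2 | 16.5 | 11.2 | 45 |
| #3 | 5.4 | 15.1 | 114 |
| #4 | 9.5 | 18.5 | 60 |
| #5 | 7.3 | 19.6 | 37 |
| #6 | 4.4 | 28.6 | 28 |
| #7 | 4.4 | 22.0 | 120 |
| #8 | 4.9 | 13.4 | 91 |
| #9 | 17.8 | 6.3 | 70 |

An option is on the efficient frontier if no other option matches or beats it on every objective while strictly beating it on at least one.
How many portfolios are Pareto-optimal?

4

#1: not dominated (best fees).
#2: not dominated.
#3: dominated by #2 (expected return 16.5≥5.4, volatility 11.2≤15.1, fees 45≤114).
#4: dominated by #2 (expected return 16.5≥9.5, volatility 11.2≤18.5, fees 45≤60).
#5: not dominated.
#6: dominated by #1 (expected return 6.5≥4.4, volatility 15.5≤28.6, fees 7≤28).
#7: dominated by #1 (expected return 6.5≥4.4, volatility 15.5≤22.0, fees 7≤120).
#8: dominated by #2 (expected return 16.5≥4.9, volatility 11.2≤13.4, fees 45≤91).
#9: not dominated (best expected return).
Pareto-optimal: #1, #2, #5, #9 → 4.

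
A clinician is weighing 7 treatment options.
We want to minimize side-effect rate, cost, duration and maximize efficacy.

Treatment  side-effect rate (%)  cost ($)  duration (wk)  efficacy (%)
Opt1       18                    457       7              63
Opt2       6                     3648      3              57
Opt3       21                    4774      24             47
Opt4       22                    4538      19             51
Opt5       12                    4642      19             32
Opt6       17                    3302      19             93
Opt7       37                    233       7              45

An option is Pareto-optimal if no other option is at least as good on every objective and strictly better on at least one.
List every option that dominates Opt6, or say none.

none

Opt1: worse on side-effect rate (18 vs 17).
Opt2: worse on cost (3648 vs 3302).
Opt3: worse on side-effect rate (21 vs 17).
Opt4: worse on side-effect rate (22 vs 17).
Opt5: worse on cost (4642 vs 3302).
Opt7: worse on side-effect rate (37 vs 17).
No option dominates Opt6.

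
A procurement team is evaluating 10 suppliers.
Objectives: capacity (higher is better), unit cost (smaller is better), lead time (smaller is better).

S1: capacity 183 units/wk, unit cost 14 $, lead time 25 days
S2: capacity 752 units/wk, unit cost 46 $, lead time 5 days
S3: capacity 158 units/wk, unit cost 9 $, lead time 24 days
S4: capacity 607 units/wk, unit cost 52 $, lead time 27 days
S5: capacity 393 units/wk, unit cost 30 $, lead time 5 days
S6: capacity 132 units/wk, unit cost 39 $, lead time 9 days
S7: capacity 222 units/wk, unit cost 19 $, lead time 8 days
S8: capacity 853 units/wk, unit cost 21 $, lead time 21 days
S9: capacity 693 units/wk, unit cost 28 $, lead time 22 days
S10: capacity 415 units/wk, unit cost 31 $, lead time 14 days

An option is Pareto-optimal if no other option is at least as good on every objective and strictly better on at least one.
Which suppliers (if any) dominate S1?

none

S2: worse on unit cost (46 vs 14).
S3: worse on capacity (158 vs 183).
S4: worse on unit cost (52 vs 14).
S5: worse on unit cost (30 vs 14).
S6: worse on capacity (132 vs 183).
S7: worse on unit cost (19 vs 14).
S8: worse on unit cost (21 vs 14).
S9: worse on unit cost (28 vs 14).
S10: worse on unit cost (31 vs 14).
No option dominates S1.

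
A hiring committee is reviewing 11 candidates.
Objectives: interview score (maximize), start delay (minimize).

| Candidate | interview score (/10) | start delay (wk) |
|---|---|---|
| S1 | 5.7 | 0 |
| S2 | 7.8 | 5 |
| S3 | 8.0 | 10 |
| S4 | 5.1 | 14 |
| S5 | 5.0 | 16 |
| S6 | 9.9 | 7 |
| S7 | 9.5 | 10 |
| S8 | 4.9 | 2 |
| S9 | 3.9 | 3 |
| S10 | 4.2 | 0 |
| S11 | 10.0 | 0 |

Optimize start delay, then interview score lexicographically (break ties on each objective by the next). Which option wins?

First minimize start delay: best is 0, kept {S1, S10, S11}.
Then maximize interview score: best is 10.0, kept {S11}.

S11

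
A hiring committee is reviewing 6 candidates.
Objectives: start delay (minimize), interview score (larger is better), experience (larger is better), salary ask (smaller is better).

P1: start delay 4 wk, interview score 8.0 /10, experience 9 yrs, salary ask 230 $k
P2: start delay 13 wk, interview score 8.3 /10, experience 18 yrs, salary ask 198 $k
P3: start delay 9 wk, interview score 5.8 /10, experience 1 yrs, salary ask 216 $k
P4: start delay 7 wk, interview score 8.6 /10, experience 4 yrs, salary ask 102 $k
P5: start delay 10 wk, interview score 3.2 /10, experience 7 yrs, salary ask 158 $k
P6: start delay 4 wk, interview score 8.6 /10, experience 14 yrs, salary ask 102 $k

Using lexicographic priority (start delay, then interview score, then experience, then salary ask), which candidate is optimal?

P6

First minimize start delay: best is 4, kept {P1, P6}.
Then maximize interview score: best is 8.6, kept {P6}.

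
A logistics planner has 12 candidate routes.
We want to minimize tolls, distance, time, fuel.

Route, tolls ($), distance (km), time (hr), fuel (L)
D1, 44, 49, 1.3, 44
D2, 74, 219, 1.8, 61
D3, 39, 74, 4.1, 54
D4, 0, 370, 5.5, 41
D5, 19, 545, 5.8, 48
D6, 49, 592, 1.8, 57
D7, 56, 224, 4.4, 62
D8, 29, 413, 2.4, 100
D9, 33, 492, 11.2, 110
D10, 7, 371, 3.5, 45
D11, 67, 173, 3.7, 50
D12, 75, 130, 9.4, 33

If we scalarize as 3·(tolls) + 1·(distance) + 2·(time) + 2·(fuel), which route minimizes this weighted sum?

D1

D1: 3·44 + 1·49 + 2·1.3 + 2·44 = 271.6
D2: 3·74 + 1·219 + 2·1.8 + 2·61 = 566.6
D3: 3·39 + 1·74 + 2·4.1 + 2·54 = 307.2
D4: 3·0 + 1·370 + 2·5.5 + 2·41 = 463.0
D5: 3·19 + 1·545 + 2·5.8 + 2·48 = 709.6
D6: 3·49 + 1·592 + 2·1.8 + 2·57 = 856.6
D7: 3·56 + 1·224 + 2·4.4 + 2·62 = 524.8
D8: 3·29 + 1·413 + 2·2.4 + 2·100 = 704.8
D9: 3·33 + 1·492 + 2·11.2 + 2·110 = 833.4
D10: 3·7 + 1·371 + 2·3.5 + 2·45 = 489.0
D11: 3·67 + 1·173 + 2·3.7 + 2·50 = 481.4
D12: 3·75 + 1·130 + 2·9.4 + 2·33 = 439.8
Lowest: D1 at 271.6.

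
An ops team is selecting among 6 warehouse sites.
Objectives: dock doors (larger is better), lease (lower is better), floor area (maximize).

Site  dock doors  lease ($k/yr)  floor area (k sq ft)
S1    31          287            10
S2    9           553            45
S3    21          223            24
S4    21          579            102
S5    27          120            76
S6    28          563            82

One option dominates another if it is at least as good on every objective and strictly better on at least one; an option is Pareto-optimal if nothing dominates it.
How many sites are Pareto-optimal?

4

S1: not dominated (best dock doors).
S2: dominated by S5 (dock doors 27≥9, lease 120≤553, floor area 76≥45).
S3: dominated by S5 (dock doors 27≥21, lease 120≤223, floor area 76≥24).
S4: not dominated (best floor area).
S5: not dominated (best lease).
S6: not dominated.
Pareto-optimal: S1, S4, S5, S6 → 4.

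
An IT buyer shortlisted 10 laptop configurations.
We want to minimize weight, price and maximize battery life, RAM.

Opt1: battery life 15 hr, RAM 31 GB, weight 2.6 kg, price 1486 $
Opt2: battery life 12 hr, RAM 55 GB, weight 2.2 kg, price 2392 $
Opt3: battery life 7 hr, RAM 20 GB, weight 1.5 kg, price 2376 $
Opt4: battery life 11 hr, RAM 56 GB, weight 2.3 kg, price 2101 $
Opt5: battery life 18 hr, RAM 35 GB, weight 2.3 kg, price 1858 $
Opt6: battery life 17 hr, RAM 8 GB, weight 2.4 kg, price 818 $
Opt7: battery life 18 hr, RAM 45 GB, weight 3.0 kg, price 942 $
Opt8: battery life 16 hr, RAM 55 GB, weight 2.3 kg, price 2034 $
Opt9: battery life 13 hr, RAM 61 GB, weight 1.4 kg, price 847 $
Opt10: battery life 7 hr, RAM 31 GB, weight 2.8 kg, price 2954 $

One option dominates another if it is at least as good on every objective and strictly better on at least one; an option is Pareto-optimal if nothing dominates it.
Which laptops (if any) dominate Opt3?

Opt9

Opt9: battery life 13≥7, RAM 61≥20, weight 1.4≤1.5, price 847≤2376 — dominates Opt3.
Others (Opt1, Opt2, Opt4, Opt5, Opt6, Opt7, Opt8, Opt10) are each worse than Opt3 on at least one objective.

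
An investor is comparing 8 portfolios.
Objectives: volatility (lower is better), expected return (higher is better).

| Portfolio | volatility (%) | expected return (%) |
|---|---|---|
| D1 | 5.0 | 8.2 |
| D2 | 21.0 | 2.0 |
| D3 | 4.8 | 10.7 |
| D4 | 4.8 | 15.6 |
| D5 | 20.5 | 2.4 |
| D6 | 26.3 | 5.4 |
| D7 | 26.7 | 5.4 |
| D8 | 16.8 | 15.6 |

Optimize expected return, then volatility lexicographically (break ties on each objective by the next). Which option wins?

First maximize expected return: best is 15.6, kept {D4, D8}.
Then minimize volatility: best is 4.8, kept {D4}.

D4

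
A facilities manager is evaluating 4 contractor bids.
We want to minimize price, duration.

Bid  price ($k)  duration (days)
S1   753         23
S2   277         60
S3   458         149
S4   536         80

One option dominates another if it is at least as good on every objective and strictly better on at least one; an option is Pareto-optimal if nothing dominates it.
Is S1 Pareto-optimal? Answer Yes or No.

S2: worse on duration (60 vs 23).
S3: worse on duration (149 vs 23).
S4: worse on duration (80 vs 23).
No option is at least as good as S1 on every objective and strictly better on one.

Yes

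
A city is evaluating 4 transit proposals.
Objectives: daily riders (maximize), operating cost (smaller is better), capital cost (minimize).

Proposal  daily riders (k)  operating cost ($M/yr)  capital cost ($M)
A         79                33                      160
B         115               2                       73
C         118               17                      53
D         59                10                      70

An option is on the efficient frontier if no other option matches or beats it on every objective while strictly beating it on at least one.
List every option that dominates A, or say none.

B, C

B: daily riders 115≥79, operating cost 2≤33, capital cost 73≤160 — dominates A.
C: daily riders 118≥79, operating cost 17≤33, capital cost 53≤160 — dominates A.
Others (D) are each worse than A on at least one objective.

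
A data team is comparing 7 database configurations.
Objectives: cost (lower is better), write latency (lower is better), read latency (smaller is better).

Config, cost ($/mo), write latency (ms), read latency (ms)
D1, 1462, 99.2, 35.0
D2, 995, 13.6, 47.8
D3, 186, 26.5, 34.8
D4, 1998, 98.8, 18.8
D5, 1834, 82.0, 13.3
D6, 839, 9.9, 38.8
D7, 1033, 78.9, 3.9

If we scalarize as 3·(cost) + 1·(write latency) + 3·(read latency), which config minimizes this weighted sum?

D1: 3·1462 + 1·99.2 + 3·35.0 = 4590.2
D2: 3·995 + 1·13.6 + 3·47.8 = 3142.0
D3: 3·186 + 1·26.5 + 3·34.8 = 688.9
D4: 3·1998 + 1·98.8 + 3·18.8 = 6149.2
D5: 3·1834 + 1·82.0 + 3·13.3 = 5623.9
D6: 3·839 + 1·9.9 + 3·38.8 = 2643.3
D7: 3·1033 + 1·78.9 + 3·3.9 = 3189.6
Lowest: D3 at 688.9.

D3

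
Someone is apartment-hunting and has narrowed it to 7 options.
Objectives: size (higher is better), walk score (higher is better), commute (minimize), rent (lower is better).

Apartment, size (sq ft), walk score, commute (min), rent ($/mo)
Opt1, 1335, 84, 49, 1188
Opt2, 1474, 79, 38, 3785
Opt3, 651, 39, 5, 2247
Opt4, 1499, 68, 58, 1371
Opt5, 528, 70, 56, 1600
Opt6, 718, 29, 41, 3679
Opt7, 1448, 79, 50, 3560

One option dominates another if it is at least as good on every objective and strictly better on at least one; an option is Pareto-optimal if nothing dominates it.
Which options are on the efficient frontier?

Opt1, Opt2, Opt3, Opt4, Opt6, Opt7

Opt1: not dominated (best walk score).
Opt2: not dominated.
Opt3: not dominated (best commute).
Opt4: not dominated (best size).
Opt5: dominated by Opt1 (size 1335≥528, walk score 84≥70, commute 49≤56, rent 1188≤1600).
Opt6: not dominated.
Opt7: not dominated.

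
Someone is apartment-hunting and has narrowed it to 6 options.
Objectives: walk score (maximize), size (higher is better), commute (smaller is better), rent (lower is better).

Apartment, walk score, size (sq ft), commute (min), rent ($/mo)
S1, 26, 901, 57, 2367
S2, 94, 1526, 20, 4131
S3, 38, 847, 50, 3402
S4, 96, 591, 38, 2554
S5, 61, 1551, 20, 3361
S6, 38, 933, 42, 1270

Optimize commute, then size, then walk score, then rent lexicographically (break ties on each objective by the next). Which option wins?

S5

First minimize commute: best is 20, kept {S2, S5}.
Then maximize size: best is 1551, kept {S5}.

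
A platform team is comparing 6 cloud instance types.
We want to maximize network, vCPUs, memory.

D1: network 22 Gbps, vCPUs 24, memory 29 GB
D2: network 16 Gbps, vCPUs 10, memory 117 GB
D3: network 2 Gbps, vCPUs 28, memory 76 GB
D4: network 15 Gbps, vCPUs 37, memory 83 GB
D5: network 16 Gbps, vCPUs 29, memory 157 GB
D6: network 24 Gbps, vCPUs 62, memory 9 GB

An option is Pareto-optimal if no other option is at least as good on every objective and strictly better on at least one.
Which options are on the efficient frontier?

D1: not dominated.
D2: dominated by D5 (network 16≥16, vCPUs 29≥10, memory 157≥117).
D3: dominated by D4 (network 15≥2, vCPUs 37≥28, memory 83≥76).
D4: not dominated.
D5: not dominated (best memory).
D6: not dominated (best network).

D1, D4, D5, D6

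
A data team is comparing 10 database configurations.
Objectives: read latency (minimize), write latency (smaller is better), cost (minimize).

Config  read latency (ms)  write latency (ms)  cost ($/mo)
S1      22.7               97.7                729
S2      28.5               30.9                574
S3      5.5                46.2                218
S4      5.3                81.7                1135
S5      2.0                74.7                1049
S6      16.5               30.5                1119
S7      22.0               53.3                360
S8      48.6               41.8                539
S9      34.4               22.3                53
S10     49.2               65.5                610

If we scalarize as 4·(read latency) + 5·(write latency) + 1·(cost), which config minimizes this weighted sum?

S9

S1: 4·22.7 + 5·97.7 + 1·729 = 1308.3
S2: 4·28.5 + 5·30.9 + 1·574 = 842.5
S3: 4·5.5 + 5·46.2 + 1·218 = 471.0
S4: 4·5.3 + 5·81.7 + 1·1135 = 1564.7
S5: 4·2.0 + 5·74.7 + 1·1049 = 1430.5
S6: 4·16.5 + 5·30.5 + 1·1119 = 1337.5
S7: 4·22.0 + 5·53.3 + 1·360 = 714.5
S8: 4·48.6 + 5·41.8 + 1·539 = 942.4
S9: 4·34.4 + 5·22.3 + 1·53 = 302.1
S10: 4·49.2 + 5·65.5 + 1·610 = 1134.3
Lowest: S9 at 302.1.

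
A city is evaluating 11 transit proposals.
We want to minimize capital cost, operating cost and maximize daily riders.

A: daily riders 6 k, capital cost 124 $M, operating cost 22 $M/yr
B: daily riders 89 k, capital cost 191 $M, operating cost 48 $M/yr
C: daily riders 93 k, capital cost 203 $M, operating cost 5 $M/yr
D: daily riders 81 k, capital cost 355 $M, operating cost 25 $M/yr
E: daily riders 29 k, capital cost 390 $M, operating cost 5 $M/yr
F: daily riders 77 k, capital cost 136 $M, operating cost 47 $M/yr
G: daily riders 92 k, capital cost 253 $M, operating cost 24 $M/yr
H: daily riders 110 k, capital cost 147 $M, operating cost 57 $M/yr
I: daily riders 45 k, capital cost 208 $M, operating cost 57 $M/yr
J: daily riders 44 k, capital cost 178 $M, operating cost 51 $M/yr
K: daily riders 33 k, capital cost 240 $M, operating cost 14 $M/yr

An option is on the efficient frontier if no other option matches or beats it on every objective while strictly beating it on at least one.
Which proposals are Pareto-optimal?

A, B, C, F, H

A: not dominated (best capital cost).
B: not dominated.
C: not dominated.
D: dominated by C (daily riders 93≥81, capital cost 203≤355, operating cost 5≤25).
E: dominated by C (daily riders 93≥29, capital cost 203≤390, operating cost 5≤5).
F: not dominated.
G: dominated by C (daily riders 93≥92, capital cost 203≤253, operating cost 5≤24).
H: not dominated (best daily riders).
I: dominated by B (daily riders 89≥45, capital cost 191≤208, operating cost 48≤57).
J: dominated by F (daily riders 77≥44, capital cost 136≤178, operating cost 47≤51).
K: dominated by C (daily riders 93≥33, capital cost 203≤240, operating cost 5≤14).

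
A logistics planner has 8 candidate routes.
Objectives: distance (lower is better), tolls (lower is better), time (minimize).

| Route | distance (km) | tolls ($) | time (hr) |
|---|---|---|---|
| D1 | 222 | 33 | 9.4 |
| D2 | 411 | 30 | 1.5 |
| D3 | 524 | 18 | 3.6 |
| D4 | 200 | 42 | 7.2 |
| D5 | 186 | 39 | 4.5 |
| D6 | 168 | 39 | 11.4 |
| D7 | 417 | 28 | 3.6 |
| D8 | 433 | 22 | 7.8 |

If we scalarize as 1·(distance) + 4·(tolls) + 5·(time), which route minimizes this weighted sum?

D1: 1·222 + 4·33 + 5·9.4 = 401.0
D2: 1·411 + 4·30 + 5·1.5 = 538.5
D3: 1·524 + 4·18 + 5·3.6 = 614.0
D4: 1·200 + 4·42 + 5·7.2 = 404.0
D5: 1·186 + 4·39 + 5·4.5 = 364.5
D6: 1·168 + 4·39 + 5·11.4 = 381.0
D7: 1·417 + 4·28 + 5·3.6 = 547.0
D8: 1·433 + 4·22 + 5·7.8 = 560.0
Lowest: D5 at 364.5.

D5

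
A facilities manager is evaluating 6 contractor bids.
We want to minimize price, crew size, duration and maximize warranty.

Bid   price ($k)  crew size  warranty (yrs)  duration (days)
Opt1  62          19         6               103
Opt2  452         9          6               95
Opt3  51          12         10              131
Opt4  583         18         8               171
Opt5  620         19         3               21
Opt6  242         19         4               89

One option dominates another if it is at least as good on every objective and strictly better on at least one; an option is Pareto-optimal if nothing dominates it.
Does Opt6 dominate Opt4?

Opt6 vs Opt4: Opt6 is worse on crew size (19 vs 18), so it does not dominate Opt4.

No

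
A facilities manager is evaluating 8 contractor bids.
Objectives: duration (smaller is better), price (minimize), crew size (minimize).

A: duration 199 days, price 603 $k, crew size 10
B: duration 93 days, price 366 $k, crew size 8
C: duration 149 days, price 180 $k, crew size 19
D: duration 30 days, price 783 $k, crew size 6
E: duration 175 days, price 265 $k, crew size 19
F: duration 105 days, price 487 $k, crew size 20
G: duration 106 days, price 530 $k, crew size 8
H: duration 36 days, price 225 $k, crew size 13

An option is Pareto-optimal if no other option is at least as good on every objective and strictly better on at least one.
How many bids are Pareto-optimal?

4

A: dominated by B (duration 93≤199, price 366≤603, crew size 8≤10).
B: not dominated.
C: not dominated (best price).
D: not dominated (best duration).
E: dominated by C (duration 149≤175, price 180≤265, crew size 19≤19).
F: dominated by B (duration 93≤105, price 366≤487, crew size 8≤20).
G: dominated by B (duration 93≤106, price 366≤530, crew size 8≤8).
H: not dominated.
Pareto-optimal: B, C, D, H → 4.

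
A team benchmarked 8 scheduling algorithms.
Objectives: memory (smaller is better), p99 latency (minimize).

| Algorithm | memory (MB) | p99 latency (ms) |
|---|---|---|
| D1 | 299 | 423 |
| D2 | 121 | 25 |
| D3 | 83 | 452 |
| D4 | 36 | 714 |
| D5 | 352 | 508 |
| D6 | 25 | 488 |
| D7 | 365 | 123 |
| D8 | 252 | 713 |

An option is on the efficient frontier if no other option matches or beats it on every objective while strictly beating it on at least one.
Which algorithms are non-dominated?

D2, D3, D6

D1: dominated by D2 (memory 121≤299, p99 latency 25≤423).
D2: not dominated (best p99 latency).
D3: not dominated.
D4: dominated by D6 (memory 25≤36, p99 latency 488≤714).
D5: dominated by D1 (memory 299≤352, p99 latency 423≤508).
D6: not dominated (best memory).
D7: dominated by D2 (memory 121≤365, p99 latency 25≤123).
D8: dominated by D2 (memory 121≤252, p99 latency 25≤713).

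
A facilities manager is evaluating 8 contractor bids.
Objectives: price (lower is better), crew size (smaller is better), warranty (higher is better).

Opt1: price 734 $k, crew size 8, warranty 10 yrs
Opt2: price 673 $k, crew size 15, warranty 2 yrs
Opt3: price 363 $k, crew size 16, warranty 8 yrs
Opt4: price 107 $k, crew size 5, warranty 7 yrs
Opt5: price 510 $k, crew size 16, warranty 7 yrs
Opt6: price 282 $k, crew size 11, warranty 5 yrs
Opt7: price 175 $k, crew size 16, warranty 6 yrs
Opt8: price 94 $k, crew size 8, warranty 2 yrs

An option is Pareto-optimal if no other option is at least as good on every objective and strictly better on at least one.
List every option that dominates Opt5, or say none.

Opt3, Opt4

Opt3: price 363≤510, crew size 16≤16, warranty 8≥7 — dominates Opt5.
Opt4: price 107≤510, crew size 5≤16, warranty 7≥7 — dominates Opt5.
Others (Opt1, Opt2, Opt6, Opt7, Opt8) are each worse than Opt5 on at least one objective.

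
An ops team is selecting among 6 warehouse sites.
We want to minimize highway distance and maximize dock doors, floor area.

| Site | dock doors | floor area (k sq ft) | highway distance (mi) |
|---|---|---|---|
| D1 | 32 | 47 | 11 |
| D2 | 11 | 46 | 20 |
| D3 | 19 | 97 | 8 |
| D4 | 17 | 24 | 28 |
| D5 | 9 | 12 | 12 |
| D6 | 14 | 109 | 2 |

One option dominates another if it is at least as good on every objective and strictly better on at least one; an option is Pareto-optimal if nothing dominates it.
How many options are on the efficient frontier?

3

D1: not dominated (best dock doors).
D2: dominated by D1 (dock doors 32≥11, floor area 47≥46, highway distance 11≤20).
D3: not dominated.
D4: dominated by D1 (dock doors 32≥17, floor area 47≥24, highway distance 11≤28).
D5: dominated by D1 (dock doors 32≥9, floor area 47≥12, highway distance 11≤12).
D6: not dominated (best floor area).
Pareto-optimal: D1, D3, D6 → 3.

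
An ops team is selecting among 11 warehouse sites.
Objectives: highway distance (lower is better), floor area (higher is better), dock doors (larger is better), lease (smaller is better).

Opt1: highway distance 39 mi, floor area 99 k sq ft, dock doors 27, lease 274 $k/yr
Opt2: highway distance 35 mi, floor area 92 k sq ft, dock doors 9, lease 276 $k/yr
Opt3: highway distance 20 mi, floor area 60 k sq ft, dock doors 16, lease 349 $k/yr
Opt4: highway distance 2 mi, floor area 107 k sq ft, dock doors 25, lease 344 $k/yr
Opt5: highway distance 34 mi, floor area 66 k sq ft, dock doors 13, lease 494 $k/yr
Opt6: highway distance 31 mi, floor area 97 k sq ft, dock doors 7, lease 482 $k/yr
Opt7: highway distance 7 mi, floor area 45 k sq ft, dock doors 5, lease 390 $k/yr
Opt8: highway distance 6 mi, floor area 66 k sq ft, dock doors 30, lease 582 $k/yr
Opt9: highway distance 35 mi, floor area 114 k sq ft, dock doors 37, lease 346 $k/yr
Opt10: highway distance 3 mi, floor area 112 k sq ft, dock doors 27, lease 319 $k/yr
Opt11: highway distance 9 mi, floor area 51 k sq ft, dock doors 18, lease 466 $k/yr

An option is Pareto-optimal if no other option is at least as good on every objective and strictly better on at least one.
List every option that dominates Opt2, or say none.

Opt1: worse on highway distance (39 vs 35).
Opt3: worse on floor area (60 vs 92).
Opt4: worse on lease (344 vs 276).
Opt5: worse on floor area (66 vs 92).
Opt6: worse on dock doors (7 vs 9).
Opt7: worse on floor area (45 vs 92).
Opt8: worse on floor area (66 vs 92).
Opt9: worse on lease (346 vs 276).
Opt10: worse on lease (319 vs 276).
Opt11: worse on floor area (51 vs 92).
No option dominates Opt2.

none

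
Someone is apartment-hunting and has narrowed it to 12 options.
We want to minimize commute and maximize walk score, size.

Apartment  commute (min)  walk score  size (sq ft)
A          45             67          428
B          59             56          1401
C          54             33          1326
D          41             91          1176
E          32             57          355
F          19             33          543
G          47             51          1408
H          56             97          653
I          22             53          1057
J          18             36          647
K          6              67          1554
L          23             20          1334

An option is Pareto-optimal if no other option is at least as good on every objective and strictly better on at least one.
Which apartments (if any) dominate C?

G: commute 47≤54, walk score 51≥33, size 1408≥1326 — dominates C.
K: commute 6≤54, walk score 67≥33, size 1554≥1326 — dominates C.
Others (A, B, D, E, F, H, I, J, L) are each worse than C on at least one objective.

G, K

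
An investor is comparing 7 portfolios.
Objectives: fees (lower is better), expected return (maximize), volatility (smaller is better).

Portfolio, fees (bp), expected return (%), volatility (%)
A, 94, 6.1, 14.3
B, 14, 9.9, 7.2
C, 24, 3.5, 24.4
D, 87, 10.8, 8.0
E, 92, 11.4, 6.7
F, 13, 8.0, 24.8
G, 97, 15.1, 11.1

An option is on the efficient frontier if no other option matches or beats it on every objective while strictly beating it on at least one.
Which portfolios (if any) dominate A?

B, D, E

B: fees 14≤94, expected return 9.9≥6.1, volatility 7.2≤14.3 — dominates A.
D: fees 87≤94, expected return 10.8≥6.1, volatility 8.0≤14.3 — dominates A.
E: fees 92≤94, expected return 11.4≥6.1, volatility 6.7≤14.3 — dominates A.
Others (C, F, G) are each worse than A on at least one objective.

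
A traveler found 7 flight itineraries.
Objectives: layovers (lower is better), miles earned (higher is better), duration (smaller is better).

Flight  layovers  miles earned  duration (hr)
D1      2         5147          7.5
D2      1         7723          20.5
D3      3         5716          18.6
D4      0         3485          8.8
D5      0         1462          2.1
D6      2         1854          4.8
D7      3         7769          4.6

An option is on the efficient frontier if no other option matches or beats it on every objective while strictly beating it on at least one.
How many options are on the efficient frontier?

6

D1: not dominated.
D2: not dominated.
D3: dominated by D7 (layovers 3≤3, miles earned 7769≥5716, duration 4.6≤18.6).
D4: not dominated.
D5: not dominated (best duration).
D6: not dominated.
D7: not dominated (best miles earned).
Pareto-optimal: D1, D2, D4, D5, D6, D7 → 6.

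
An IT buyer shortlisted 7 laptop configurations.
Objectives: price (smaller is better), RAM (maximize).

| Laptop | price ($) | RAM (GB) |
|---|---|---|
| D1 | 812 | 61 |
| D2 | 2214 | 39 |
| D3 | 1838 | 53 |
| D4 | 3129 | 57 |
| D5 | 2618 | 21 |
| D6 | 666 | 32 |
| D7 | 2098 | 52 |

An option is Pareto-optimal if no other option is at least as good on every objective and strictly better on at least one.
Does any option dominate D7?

Yes

D1 vs D7: price 812≤2098, RAM 61≥52 — D1 is at least as good on every objective and strictly better on at least one, so D1 dominates D7.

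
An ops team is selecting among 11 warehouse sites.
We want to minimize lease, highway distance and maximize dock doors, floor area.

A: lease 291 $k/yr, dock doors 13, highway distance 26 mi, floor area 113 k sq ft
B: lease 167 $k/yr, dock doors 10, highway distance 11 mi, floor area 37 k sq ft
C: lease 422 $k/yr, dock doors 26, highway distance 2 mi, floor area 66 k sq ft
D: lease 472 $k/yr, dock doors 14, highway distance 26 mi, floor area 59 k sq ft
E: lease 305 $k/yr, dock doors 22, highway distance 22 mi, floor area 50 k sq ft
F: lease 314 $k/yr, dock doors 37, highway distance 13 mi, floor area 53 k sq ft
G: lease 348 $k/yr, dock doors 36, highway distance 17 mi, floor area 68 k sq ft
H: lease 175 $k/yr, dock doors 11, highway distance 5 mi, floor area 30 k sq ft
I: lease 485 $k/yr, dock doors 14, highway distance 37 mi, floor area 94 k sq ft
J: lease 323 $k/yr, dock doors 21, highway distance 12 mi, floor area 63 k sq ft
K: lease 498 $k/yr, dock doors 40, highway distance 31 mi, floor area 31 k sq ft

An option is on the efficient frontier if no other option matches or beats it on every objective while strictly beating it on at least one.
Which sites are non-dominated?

A, B, C, E, F, G, H, I, J, K

A: not dominated (best floor area).
B: not dominated (best lease).
C: not dominated (best highway distance).
D: dominated by C (lease 422≤472, dock doors 26≥14, highway distance 2≤26, floor area 66≥59).
E: not dominated.
F: not dominated.
G: not dominated.
H: not dominated.
I: not dominated.
J: not dominated.
K: not dominated (best dock doors).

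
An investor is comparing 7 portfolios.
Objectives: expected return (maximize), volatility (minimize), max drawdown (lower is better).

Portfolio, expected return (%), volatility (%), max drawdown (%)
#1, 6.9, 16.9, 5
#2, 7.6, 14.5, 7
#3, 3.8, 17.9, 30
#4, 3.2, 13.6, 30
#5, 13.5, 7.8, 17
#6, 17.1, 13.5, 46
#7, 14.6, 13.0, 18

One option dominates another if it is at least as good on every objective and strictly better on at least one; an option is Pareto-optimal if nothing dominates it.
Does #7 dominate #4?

Yes

#7 vs #4: expected return 14.6≥3.2, volatility 13.0≤13.6, max drawdown 18≤30 — #7 is at least as good on every objective with at least one strict improvement.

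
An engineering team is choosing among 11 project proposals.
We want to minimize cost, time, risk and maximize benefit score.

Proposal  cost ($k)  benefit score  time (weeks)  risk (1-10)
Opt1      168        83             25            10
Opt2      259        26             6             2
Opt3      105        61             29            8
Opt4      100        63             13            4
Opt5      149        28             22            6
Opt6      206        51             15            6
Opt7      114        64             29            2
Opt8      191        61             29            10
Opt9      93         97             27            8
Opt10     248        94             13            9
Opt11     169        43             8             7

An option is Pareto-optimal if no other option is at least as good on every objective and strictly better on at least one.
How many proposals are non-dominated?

7

Opt1: not dominated.
Opt2: not dominated (best time).
Opt3: dominated by Opt4 (cost 100≤105, benefit score 63≥61, time 13≤29, risk 4≤8).
Opt4: not dominated.
Opt5: dominated by Opt4 (cost 100≤149, benefit score 63≥28, time 13≤22, risk 4≤6).
Opt6: dominated by Opt4 (cost 100≤206, benefit score 63≥51, time 13≤15, risk 4≤6).
Opt7: not dominated.
Opt8: dominated by Opt1 (cost 168≤191, benefit score 83≥61, time 25≤29, risk 10≤10).
Opt9: not dominated (best cost).
Opt10: not dominated.
Opt11: not dominated.
Pareto-optimal: Opt1, Opt2, Opt4, Opt7, Opt9, Opt10, Opt11 → 7.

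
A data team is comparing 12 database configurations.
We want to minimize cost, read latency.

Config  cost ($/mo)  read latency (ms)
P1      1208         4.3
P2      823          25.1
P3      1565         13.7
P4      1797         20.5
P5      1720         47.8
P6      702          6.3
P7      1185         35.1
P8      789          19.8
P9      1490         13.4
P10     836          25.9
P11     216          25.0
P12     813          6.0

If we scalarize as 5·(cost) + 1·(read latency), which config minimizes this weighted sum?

P11

P1: 5·1208 + 1·4.3 = 6044.3
P2: 5·823 + 1·25.1 = 4140.1
P3: 5·1565 + 1·13.7 = 7838.7
P4: 5·1797 + 1·20.5 = 9005.5
P5: 5·1720 + 1·47.8 = 8647.8
P6: 5·702 + 1·6.3 = 3516.3
P7: 5·1185 + 1·35.1 = 5960.1
P8: 5·789 + 1·19.8 = 3964.8
P9: 5·1490 + 1·13.4 = 7463.4
P10: 5·836 + 1·25.9 = 4205.9
P11: 5·216 + 1·25.0 = 1105.0
P12: 5·813 + 1·6.0 = 4071.0
Lowest: P11 at 1105.0.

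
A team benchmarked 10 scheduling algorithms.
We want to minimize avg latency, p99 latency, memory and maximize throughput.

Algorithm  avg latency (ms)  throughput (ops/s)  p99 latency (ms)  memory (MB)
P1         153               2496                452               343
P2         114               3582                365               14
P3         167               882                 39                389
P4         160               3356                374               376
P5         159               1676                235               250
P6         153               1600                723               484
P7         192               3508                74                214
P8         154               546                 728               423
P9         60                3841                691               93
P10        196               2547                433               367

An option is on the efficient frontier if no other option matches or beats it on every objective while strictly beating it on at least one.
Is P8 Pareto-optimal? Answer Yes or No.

P1 vs P8: avg latency 153≤154, throughput 2496≥546, p99 latency 452≤728, memory 343≤423 — P1 is at least as good on every objective and strictly better on at least one, so P1 dominates P8.

No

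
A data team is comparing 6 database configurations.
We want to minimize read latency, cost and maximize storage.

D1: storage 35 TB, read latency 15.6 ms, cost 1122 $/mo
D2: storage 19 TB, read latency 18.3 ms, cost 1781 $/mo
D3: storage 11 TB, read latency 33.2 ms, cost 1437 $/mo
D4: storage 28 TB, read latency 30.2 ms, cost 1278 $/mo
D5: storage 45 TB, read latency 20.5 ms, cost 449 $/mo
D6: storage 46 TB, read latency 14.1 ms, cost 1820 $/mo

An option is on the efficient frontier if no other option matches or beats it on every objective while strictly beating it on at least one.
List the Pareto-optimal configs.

D1: not dominated.
D2: dominated by D1 (storage 35≥19, read latency 15.6≤18.3, cost 1122≤1781).
D3: dominated by D1 (storage 35≥11, read latency 15.6≤33.2, cost 1122≤1437).
D4: dominated by D1 (storage 35≥28, read latency 15.6≤30.2, cost 1122≤1278).
D5: not dominated (best cost).
D6: not dominated (best storage).

D1, D5, D6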